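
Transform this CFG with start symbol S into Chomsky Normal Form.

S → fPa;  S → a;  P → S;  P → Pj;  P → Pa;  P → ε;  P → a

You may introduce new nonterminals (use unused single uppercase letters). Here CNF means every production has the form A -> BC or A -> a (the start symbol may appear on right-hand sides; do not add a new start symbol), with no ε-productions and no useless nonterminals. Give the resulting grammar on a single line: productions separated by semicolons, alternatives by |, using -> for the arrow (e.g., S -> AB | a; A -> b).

S -> a | CA | CE; A -> a; B -> j; C -> f; D -> PA; E -> PA; P -> a | j | CA | CD | PA | PB

Nullable: {P}; after ε-elimination: S -> a | fa | fPa; P -> S | a | j | Pa | Pj.
After unit-elimination: S -> a | fa | fPa; P -> a | j | Pa | Pj | fa | fPa.
TERM: introduce A -> a, C -> f, B -> j and substitute in every rule of length ≥2.
BIN: P -> CPA becomes P -> CD, D -> PA; S -> CPA becomes S -> CE, E -> PA.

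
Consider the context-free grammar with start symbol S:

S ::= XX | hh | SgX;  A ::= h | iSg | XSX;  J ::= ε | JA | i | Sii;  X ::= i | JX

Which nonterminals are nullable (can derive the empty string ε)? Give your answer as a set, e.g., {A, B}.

Directly nullable (have an ε-rule): {J}.
Not nullable: A, S, X — each has a terminal in every rule's right-hand side or depends on a non-nullable symbol.

{J}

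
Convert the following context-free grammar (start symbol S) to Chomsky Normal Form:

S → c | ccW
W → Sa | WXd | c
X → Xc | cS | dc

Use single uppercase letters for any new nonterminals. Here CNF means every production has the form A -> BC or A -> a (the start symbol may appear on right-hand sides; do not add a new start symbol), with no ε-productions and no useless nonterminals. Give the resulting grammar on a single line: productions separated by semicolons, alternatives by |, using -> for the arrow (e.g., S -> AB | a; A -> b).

No ε-productions.
No unit productions to eliminate.
TERM: introduce B -> a, A -> c, C -> d and substitute in every rule of length ≥2.
BIN: S -> AAW becomes S -> AD, D -> AW; W -> WXC becomes W -> WE, E -> XC.

S -> c | AD; A -> c; B -> a; C -> d; D -> AW; E -> XC; W -> c | SB | WE; X -> AS | CA | XA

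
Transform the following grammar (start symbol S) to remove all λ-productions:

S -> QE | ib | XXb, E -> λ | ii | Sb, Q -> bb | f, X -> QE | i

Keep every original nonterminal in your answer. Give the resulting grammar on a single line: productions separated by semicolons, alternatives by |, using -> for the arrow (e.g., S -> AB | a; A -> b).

Nullable set: {E}.
S -> QE: E nullable, giving Q | QE.
Drop E -> λ.
X -> QE: E nullable, giving Q | QE.
Unchanged (no nullable symbols): S -> XXb; S -> ib; E -> Sb; E -> ii; Q -> bb; Q -> f; X -> i.

S -> Q | QE | ib | XXb; E -> Sb | ii; Q -> f | bb; X -> Q | i | QE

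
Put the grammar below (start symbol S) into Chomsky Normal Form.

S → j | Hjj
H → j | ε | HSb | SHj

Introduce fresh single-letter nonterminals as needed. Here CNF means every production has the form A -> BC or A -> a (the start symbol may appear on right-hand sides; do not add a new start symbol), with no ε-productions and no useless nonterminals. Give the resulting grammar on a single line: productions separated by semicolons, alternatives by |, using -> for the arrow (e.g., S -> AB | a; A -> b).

Nullable: {H}; after ε-elimination: S -> j | jj | Hjj; H -> j | Sb | Sj | HSb | SHj.
No unit productions to eliminate.
TERM: introduce A -> b, B -> j and substitute in every rule of length ≥2.
BIN: H -> HSA becomes H -> HC, C -> SA; H -> SHB becomes H -> SD, D -> HB; S -> HBB becomes S -> HE, E -> BB.

S -> j | BB | HE; A -> b; B -> j; C -> SA; D -> HB; E -> BB; H -> j | HC | SA | SB | SD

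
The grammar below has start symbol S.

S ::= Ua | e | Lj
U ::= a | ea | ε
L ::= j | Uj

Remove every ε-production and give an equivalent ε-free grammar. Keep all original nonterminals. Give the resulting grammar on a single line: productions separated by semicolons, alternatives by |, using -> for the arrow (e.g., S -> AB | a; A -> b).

S -> a | e | Lj | Ua; L -> j | Uj; U -> a | ea

Nullable set: {U}.
S -> Ua: U nullable, giving Ua | a.
L -> Uj: U nullable, giving Uj | j.
Drop U -> ε.
Unchanged (no nullable symbols): S -> Lj; S -> e; L -> j; U -> a; U -> ea.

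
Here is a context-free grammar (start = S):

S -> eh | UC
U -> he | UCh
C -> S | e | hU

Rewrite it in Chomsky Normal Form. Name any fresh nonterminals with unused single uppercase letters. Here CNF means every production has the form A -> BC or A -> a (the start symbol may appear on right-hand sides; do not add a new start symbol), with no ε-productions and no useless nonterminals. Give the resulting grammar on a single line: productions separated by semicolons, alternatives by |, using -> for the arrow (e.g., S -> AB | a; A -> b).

S -> AB | UC; A -> e; B -> h; C -> e | AB | BU | UC; D -> CB; U -> BA | UD

No ε-productions.
After unit-elimination: S -> UC | eh; C -> e | UC | eh | hU; U -> he | UCh.
TERM: introduce A -> e, B -> h and substitute in every rule of length ≥2.
BIN: U -> UCB becomes U -> UD, D -> CB.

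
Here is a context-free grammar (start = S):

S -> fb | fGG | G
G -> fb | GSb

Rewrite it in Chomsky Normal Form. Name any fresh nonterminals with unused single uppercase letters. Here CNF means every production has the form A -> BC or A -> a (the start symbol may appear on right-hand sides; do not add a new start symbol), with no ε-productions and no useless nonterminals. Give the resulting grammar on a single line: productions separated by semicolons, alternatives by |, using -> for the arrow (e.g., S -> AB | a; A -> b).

No ε-productions.
After unit-elimination: S -> fb | GSb | fGG; G -> fb | GSb.
TERM: introduce A -> b, B -> f and substitute in every rule of length ≥2.
BIN: G -> GSA becomes G -> GC, C -> SA; S -> BGG becomes S -> BD, D -> GG; S -> GSA becomes S -> GE, E -> SA.

S -> BA | BD | GE; A -> b; B -> f; C -> SA; D -> GG; E -> SA; G -> BA | GC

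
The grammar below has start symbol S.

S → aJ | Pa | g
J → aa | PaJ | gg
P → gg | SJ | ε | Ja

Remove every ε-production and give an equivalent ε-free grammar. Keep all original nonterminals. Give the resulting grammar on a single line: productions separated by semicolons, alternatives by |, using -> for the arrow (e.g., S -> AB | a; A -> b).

Nullable set: {P}.
S -> Pa: P nullable, giving Pa | a.
J -> PaJ: P nullable, giving PaJ | aJ.
Drop P -> ε.
Unchanged (no nullable symbols): S -> aJ; S -> g; J -> aa; J -> gg; P -> Ja; P -> SJ; P -> gg.

S -> a | g | Pa | aJ; J -> aJ | aa | gg | PaJ; P -> Ja | SJ | gg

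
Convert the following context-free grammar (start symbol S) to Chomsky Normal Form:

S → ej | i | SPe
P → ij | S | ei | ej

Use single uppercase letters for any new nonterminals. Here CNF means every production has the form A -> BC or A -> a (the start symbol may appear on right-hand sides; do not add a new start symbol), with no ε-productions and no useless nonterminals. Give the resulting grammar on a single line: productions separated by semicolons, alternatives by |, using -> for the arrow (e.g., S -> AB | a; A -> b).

S -> i | AC | SE; A -> e; B -> i; C -> j; D -> PA; E -> PA; P -> i | AB | AC | BC | SD

No ε-productions.
After unit-elimination: S -> i | ej | SPe; P -> i | ei | ej | ij | SPe.
TERM: introduce A -> e, B -> i, C -> j and substitute in every rule of length ≥2.
BIN: P -> SPA becomes P -> SD, D -> PA; S -> SPA becomes S -> SE, E -> PA.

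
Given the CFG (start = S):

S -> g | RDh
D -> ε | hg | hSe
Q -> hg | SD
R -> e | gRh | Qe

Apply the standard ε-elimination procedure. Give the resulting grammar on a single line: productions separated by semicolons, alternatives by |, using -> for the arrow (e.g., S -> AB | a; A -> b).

Nullable set: {D}.
S -> RDh: D nullable, giving RDh | Rh.
Drop D -> ε.
Q -> SD: D nullable, giving S | SD.
Unchanged (no nullable symbols): S -> g; D -> hSe; D -> hg; Q -> hg; R -> Qe; R -> e; R -> gRh.

S -> g | Rh | RDh; D -> hg | hSe; Q -> S | SD | hg; R -> e | Qe | gRh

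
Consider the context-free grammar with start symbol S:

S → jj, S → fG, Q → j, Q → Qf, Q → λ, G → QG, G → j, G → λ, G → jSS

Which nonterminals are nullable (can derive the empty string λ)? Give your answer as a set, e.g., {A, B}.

{G, Q}

Directly nullable (have an ε-rule): {G, Q}.
Not nullable: S — each has a terminal in every rule's right-hand side or depends on a non-nullable symbol.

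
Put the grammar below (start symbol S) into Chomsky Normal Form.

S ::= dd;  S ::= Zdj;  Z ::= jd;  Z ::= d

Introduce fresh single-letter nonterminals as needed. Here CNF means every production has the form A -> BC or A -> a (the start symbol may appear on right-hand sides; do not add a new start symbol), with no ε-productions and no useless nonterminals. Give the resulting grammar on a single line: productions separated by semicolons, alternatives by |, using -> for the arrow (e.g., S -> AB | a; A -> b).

No ε-productions.
No unit productions to eliminate.
TERM: introduce A -> d, B -> j and substitute in every rule of length ≥2.
BIN: S -> ZAB becomes S -> ZC, C -> AB.

S -> AA | ZC; A -> d; B -> j; C -> AB; Z -> d | BA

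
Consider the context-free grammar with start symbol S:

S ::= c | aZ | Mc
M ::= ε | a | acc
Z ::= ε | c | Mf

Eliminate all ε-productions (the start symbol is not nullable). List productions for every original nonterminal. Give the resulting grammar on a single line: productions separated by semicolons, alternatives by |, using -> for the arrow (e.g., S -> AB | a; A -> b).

Nullable set: {M, Z}.
S -> Mc: M nullable, giving Mc | c.
S -> aZ: Z nullable, giving a | aZ.
Drop M -> ε.
Drop Z -> ε.
Z -> Mf: M nullable, giving Mf | f.
Unchanged (no nullable symbols): S -> c; M -> a; M -> acc; Z -> c.

S -> a | c | Mc | aZ; M -> a | acc; Z -> c | f | Mf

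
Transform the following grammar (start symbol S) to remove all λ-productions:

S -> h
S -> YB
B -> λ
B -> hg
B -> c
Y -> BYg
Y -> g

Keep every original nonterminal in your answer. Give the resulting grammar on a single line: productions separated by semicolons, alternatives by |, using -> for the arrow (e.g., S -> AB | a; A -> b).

Nullable set: {B}.
S -> YB: B nullable, giving Y | YB.
Drop B -> λ.
Y -> BYg: B nullable, giving BYg | Yg.
Unchanged (no nullable symbols): S -> h; B -> c; B -> hg; Y -> g.

S -> Y | h | YB; B -> c | hg; Y -> g | Yg | BYg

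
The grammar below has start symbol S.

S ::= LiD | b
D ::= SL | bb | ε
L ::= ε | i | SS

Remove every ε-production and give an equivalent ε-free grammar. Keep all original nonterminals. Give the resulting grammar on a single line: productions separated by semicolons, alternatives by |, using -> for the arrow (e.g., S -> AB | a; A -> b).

Nullable set: {D, L}.
S -> LiD: L, D nullable, giving Li | LiD | i | iD.
Drop D -> ε.
D -> SL: L nullable, giving S | SL.
Drop L -> ε.
Unchanged (no nullable symbols): S -> b; D -> bb; L -> SS; L -> i.

S -> b | i | Li | iD | LiD; D -> S | SL | bb; L -> i | SS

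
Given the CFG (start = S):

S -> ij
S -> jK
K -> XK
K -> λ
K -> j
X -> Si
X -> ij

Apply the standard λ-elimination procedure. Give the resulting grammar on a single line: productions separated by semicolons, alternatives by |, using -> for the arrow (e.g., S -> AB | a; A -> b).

S -> j | ij | jK; K -> X | j | XK; X -> Si | ij

Nullable set: {K}.
S -> jK: K nullable, giving j | jK.
Drop K -> λ.
K -> XK: K nullable, giving X | XK.
Unchanged (no nullable symbols): S -> ij; K -> j; X -> Si; X -> ij.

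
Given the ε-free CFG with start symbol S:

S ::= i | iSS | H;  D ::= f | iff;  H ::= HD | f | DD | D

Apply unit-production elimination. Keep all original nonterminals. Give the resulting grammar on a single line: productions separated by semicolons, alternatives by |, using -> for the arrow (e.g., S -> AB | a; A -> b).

S -> f | i | DD | HD | iSS | iff; D -> f | iff; H -> f | DD | HD | iff

Unit productions: H->D, S->H.
Unit pairs (A ⇒* B via units): (H,D), (S,D), (S,H).
S: inherits non-unit rules of {D, H, S} → DD | HD | f | i | iSS | iff.
D: inherits non-unit rules of {D} → f | iff.
H: inherits non-unit rules of {D, H} → DD | HD | f | iff.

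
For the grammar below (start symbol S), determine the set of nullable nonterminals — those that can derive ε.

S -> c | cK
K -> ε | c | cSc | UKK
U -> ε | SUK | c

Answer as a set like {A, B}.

Directly nullable (have an ε-rule): {K, U}.
Not nullable: S — each has a terminal in every rule's right-hand side or depends on a non-nullable symbol.

{K, U}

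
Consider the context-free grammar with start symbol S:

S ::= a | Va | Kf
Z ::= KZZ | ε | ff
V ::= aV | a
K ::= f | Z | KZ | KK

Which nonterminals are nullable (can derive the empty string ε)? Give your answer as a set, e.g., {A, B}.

{K, Z}

Directly nullable (have an ε-rule): {Z}.
K is nullable via K -> Z (every symbol on the right is already known nullable).
Not nullable: S, V — each has a terminal in every rule's right-hand side or depends on a non-nullable symbol.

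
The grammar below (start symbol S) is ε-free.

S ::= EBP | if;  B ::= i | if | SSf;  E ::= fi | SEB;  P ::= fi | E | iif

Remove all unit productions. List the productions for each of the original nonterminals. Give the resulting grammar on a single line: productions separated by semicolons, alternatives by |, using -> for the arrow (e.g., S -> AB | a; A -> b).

S -> if | EBP; B -> i | if | SSf; E -> fi | SEB; P -> fi | SEB | iif

Unit productions: P->E.
Unit pairs (A ⇒* B via units): (P,E).
S: inherits non-unit rules of {S} → EBP | if.
B: inherits non-unit rules of {B} → SSf | i | if.
E: inherits non-unit rules of {E} → SEB | fi.
P: inherits non-unit rules of {E, P} → SEB | fi | iif.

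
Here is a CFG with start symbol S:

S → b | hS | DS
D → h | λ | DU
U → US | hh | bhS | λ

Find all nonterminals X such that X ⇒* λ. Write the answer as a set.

Directly nullable (have an ε-rule): {D, U}.
Not nullable: S — each has a terminal in every rule's right-hand side or depends on a non-nullable symbol.

{D, U}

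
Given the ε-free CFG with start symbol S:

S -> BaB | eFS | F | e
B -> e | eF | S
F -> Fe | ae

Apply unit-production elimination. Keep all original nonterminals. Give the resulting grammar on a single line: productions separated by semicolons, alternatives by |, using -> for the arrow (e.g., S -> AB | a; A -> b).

Unit productions: B->S, S->F.
Unit pairs (A ⇒* B via units): (B,F), (B,S), (S,F).
S: inherits non-unit rules of {F, S} → BaB | Fe | ae | e | eFS.
B: inherits non-unit rules of {B, F, S} → BaB | Fe | ae | e | eF | eFS.
F: inherits non-unit rules of {F} → Fe | ae.

S -> e | Fe | ae | BaB | eFS; B -> e | Fe | ae | eF | BaB | eFS; F -> Fe | ae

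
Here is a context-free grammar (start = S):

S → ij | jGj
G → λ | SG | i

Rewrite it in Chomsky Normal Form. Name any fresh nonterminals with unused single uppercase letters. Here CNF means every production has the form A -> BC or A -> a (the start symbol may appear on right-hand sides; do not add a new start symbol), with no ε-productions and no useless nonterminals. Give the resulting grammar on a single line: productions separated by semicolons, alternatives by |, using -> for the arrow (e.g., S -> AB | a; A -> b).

S -> AB | BB | BD; A -> i; B -> j; C -> GB; D -> GB; G -> i | AB | BB | BC | SG

Nullable: {G}; after ε-elimination: S -> ij | jj | jGj; G -> S | i | SG.
After unit-elimination: S -> ij | jj | jGj; G -> i | SG | ij | jj | jGj.
TERM: introduce A -> i, B -> j and substitute in every rule of length ≥2.
BIN: G -> BGB becomes G -> BC, C -> GB; S -> BGB becomes S -> BD, D -> GB.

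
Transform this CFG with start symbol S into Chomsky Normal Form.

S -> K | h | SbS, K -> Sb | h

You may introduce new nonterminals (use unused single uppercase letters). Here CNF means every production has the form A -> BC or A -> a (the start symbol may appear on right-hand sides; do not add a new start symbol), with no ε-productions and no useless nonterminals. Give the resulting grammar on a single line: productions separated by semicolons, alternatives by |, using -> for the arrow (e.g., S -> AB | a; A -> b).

No ε-productions.
After unit-elimination: S -> h | Sb | SbS; K -> h | Sb.
TERM: introduce A -> b and substitute in every rule of length ≥2.
BIN: S -> SAS becomes S -> SB, B -> AS.
Drop unreachable/unproductive: K.

S -> h | SA | SB; A -> b; B -> AS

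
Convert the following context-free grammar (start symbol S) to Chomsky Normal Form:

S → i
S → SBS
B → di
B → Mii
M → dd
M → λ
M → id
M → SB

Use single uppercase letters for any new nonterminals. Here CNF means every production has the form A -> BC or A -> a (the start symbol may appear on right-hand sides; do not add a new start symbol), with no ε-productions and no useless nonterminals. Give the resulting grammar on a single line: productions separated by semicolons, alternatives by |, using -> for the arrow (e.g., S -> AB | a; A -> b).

Nullable: {M}; after ε-elimination: S -> i | SBS; B -> di | ii | Mii; M -> SB | dd | id.
No unit productions to eliminate.
TERM: introduce C -> d, A -> i and substitute in every rule of length ≥2.
BIN: B -> MAA becomes B -> MD, D -> AA; S -> SBS becomes S -> SE, E -> BS.

S -> i | SE; A -> i; B -> AA | CA | MD; C -> d; D -> AA; E -> BS; M -> AC | CC | SB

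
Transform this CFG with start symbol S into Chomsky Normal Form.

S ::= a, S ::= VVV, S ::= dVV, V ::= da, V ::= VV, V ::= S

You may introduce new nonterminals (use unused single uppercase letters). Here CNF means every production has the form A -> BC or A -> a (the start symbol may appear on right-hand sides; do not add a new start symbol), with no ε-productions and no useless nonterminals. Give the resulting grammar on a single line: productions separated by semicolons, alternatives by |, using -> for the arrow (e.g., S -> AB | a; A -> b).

S -> a | AC | VD; A -> d; B -> a; C -> VV; D -> VV; E -> VV; F -> VV; V -> a | AB | AE | VF | VV

No ε-productions.
After unit-elimination: S -> a | VVV | dVV; V -> a | VV | da | VVV | dVV.
TERM: introduce B -> a, A -> d and substitute in every rule of length ≥2.
BIN: S -> AVV becomes S -> AC, C -> VV; S -> VVV becomes S -> VD, D -> VV; V -> AVV becomes V -> AE, E -> VV; V -> VVV becomes V -> VF, F -> VV.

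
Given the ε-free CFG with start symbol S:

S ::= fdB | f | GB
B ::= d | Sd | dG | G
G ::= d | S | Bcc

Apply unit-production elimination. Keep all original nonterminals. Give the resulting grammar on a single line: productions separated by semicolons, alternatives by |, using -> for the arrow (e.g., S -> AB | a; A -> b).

S -> f | GB | fdB; B -> d | f | GB | Sd | dG | Bcc | fdB; G -> d | f | GB | Bcc | fdB

Unit productions: B->G, G->S.
Unit pairs (A ⇒* B via units): (B,G), (B,S), (G,S).
S: inherits non-unit rules of {S} → GB | f | fdB.
B: inherits non-unit rules of {B, G, S} → Bcc | GB | Sd | d | dG | f | fdB.
G: inherits non-unit rules of {G, S} → Bcc | GB | d | f | fdB.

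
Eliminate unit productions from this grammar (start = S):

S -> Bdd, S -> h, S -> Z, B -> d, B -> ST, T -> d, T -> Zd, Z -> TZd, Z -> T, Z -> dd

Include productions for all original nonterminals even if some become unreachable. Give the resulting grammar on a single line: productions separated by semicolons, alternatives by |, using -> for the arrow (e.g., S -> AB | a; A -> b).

Unit productions: S->Z, Z->T.
Unit pairs (A ⇒* B via units): (S,T), (S,Z), (Z,T).
S: inherits non-unit rules of {S, T, Z} → Bdd | TZd | Zd | d | dd | h.
B: inherits non-unit rules of {B} → ST | d.
T: inherits non-unit rules of {T} → Zd | d.
Z: inherits non-unit rules of {T, Z} → TZd | Zd | d | dd.

S -> d | h | Zd | dd | Bdd | TZd; B -> d | ST; T -> d | Zd; Z -> d | Zd | dd | TZd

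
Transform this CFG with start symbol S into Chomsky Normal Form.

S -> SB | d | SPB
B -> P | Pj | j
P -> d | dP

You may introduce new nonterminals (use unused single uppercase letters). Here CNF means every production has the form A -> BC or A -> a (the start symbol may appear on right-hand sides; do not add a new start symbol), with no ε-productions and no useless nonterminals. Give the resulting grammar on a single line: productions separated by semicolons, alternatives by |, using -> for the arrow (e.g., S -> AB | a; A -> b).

S -> d | SB | SD; A -> j; B -> d | j | CP | PA; C -> d; D -> PB; P -> d | CP

No ε-productions.
After unit-elimination: S -> d | SB | SPB; B -> d | j | Pj | dP; P -> d | dP.
TERM: introduce C -> d, A -> j and substitute in every rule of length ≥2.
BIN: S -> SPB becomes S -> SD, D -> PB.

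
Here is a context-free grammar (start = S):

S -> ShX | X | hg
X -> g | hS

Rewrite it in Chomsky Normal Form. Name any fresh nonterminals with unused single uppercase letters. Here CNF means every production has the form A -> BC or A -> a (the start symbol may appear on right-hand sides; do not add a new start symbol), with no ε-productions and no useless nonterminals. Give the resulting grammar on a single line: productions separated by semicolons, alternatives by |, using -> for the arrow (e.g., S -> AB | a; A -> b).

S -> g | AB | AS | SC; A -> h; B -> g; C -> AX; X -> g | AS

No ε-productions.
After unit-elimination: S -> g | hS | hg | ShX; X -> g | hS.
TERM: introduce B -> g, A -> h and substitute in every rule of length ≥2.
BIN: S -> SAX becomes S -> SC, C -> AX.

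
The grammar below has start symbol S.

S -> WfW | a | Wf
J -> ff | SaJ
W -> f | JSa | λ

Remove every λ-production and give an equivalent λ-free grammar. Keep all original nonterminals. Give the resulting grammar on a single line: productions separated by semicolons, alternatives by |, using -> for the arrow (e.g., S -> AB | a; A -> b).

S -> a | f | Wf | fW | WfW; J -> ff | SaJ; W -> f | JSa

Nullable set: {W}.
S -> Wf: W nullable, giving Wf | f.
S -> WfW: W, W nullable, giving Wf | WfW | f | fW.
Drop W -> λ.
Unchanged (no nullable symbols): S -> a; J -> SaJ; J -> ff; W -> JSa; W -> f.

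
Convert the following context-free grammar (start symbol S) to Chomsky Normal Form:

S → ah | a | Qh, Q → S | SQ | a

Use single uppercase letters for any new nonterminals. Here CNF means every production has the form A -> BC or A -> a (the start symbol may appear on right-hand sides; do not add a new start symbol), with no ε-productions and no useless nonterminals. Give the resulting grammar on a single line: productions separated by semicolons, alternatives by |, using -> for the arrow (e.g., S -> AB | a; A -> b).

No ε-productions.
After unit-elimination: S -> a | Qh | ah; Q -> a | Qh | SQ | ah.
TERM: introduce B -> a, A -> h and substitute in every rule of length ≥2.

S -> a | BA | QA; A -> h; B -> a; Q -> a | BA | QA | SQ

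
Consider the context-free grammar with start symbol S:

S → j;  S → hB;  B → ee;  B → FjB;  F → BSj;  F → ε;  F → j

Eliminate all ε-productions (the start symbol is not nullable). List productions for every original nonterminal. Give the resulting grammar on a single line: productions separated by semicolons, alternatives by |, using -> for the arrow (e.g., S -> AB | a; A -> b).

Nullable set: {F}.
B -> FjB: F nullable, giving FjB | jB.
Drop F -> ε.
Unchanged (no nullable symbols): S -> hB; S -> j; B -> ee; F -> BSj; F -> j.

S -> j | hB; B -> ee | jB | FjB; F -> j | BSj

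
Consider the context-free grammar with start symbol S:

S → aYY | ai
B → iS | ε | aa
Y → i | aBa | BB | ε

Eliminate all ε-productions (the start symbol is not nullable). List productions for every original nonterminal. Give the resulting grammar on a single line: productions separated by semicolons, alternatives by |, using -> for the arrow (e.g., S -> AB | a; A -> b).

Nullable set: {B, Y}.
S -> aYY: Y, Y nullable, giving a | aY | aYY.
Drop B -> ε.
Drop Y -> ε.
Y -> BB: B, B nullable, giving B | BB.
Y -> aBa: B nullable, giving aBa | aa.
Unchanged (no nullable symbols): S -> ai; B -> aa; B -> iS; Y -> i.

S -> a | aY | ai | aYY; B -> aa | iS; Y -> B | i | BB | aa | aBa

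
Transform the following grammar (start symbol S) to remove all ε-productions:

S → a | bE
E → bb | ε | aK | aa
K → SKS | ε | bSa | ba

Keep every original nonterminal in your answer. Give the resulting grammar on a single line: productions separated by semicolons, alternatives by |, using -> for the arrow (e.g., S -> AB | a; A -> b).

Nullable set: {E, K}.
S -> bE: E nullable, giving b | bE.
Drop E -> ε.
E -> aK: K nullable, giving a | aK.
Drop K -> ε.
K -> SKS: K nullable, giving SKS | SS.
Unchanged (no nullable symbols): S -> a; E -> aa; E -> bb; K -> bSa; K -> ba.

S -> a | b | bE; E -> a | aK | aa | bb; K -> SS | ba | SKS | bSa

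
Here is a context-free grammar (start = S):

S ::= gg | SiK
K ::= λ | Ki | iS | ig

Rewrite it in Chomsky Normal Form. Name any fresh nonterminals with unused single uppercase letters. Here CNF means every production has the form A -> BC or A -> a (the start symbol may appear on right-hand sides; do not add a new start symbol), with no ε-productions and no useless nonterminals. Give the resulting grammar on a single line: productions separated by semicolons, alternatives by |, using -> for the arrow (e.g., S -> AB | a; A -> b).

S -> BB | SA | SC; A -> i; B -> g; C -> AK; K -> i | AB | AS | KA

Nullable: {K}; after ε-elimination: S -> Si | gg | SiK; K -> i | Ki | iS | ig.
No unit productions to eliminate.
TERM: introduce B -> g, A -> i and substitute in every rule of length ≥2.
BIN: S -> SAK becomes S -> SC, C -> AK.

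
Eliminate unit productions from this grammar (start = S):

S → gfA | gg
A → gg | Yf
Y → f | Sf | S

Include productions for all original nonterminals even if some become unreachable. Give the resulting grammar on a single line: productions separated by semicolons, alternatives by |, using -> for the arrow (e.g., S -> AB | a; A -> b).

S -> gg | gfA; A -> Yf | gg; Y -> f | Sf | gg | gfA

Unit productions: Y->S.
Unit pairs (A ⇒* B via units): (Y,S).
S: inherits non-unit rules of {S} → gfA | gg.
A: inherits non-unit rules of {A} → Yf | gg.
Y: inherits non-unit rules of {S, Y} → Sf | f | gfA | gg.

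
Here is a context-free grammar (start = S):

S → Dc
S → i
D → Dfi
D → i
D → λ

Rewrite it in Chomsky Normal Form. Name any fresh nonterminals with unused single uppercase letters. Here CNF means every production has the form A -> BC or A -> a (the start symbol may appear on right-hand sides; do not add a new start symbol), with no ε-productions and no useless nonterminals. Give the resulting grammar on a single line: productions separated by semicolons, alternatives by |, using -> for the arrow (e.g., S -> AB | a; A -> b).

S -> c | i | DC; A -> f; B -> i; C -> c; D -> i | AB | DE; E -> AB

Nullable: {D}; after ε-elimination: S -> c | i | Dc; D -> i | fi | Dfi.
No unit productions to eliminate.
TERM: introduce C -> c, A -> f, B -> i and substitute in every rule of length ≥2.
BIN: D -> DAB becomes D -> DE, E -> AB.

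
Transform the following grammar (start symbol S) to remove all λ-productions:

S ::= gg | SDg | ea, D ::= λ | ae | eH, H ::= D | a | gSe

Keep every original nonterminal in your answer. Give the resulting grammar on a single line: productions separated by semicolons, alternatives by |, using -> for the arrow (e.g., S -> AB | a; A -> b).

S -> Sg | ea | gg | SDg; D -> e | ae | eH; H -> D | a | gSe

Nullable set: {D, H}.
S -> SDg: D nullable, giving SDg | Sg.
Drop D -> λ.
D -> eH: H nullable, giving e | eH.
H -> D: D nullable, giving D.
Unchanged (no nullable symbols): S -> ea; S -> gg; D -> ae; H -> a; H -> gSe.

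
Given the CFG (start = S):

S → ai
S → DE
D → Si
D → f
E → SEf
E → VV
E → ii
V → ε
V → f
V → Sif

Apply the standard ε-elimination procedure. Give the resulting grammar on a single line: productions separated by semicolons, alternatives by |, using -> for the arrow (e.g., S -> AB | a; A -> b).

Nullable set: {E, V}.
S -> DE: E nullable, giving D | DE.
E -> SEf: E nullable, giving SEf | Sf.
E -> VV: V, V nullable, giving V | VV.
Drop V -> ε.
Unchanged (no nullable symbols): S -> ai; D -> Si; D -> f; E -> ii; V -> Sif; V -> f.

S -> D | DE | ai; D -> f | Si; E -> V | Sf | VV | ii | SEf; V -> f | Sif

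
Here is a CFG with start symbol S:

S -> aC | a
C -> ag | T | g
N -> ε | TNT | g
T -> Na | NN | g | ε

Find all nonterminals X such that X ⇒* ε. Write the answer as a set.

Directly nullable (have an ε-rule): {N, T}.
C is nullable via C -> T (every symbol on the right is already known nullable).
Not nullable: S — each has a terminal in every rule's right-hand side or depends on a non-nullable symbol.

{C, N, T}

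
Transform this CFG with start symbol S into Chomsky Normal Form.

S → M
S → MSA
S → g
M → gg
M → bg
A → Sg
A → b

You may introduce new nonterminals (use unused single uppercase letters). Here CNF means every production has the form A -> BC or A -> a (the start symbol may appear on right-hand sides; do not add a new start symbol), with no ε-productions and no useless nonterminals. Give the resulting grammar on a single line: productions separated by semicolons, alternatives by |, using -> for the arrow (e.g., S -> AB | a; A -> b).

No ε-productions.
After unit-elimination: S -> g | bg | gg | MSA; A -> b | Sg; M -> bg | gg.
TERM: introduce C -> b, B -> g and substitute in every rule of length ≥2.
BIN: S -> MSA becomes S -> MD, D -> SA.

S -> g | BB | CB | MD; A -> b | SB; B -> g; C -> b; D -> SA; M -> BB | CB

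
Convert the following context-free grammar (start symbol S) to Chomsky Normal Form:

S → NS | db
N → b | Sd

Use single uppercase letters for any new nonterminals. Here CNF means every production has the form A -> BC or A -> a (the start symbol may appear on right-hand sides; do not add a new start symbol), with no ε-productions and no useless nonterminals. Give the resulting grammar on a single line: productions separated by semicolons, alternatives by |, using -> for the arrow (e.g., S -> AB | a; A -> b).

No ε-productions.
No unit productions to eliminate.
TERM: introduce B -> b, A -> d and substitute in every rule of length ≥2.

S -> AB | NS; A -> d; B -> b; N -> b | SA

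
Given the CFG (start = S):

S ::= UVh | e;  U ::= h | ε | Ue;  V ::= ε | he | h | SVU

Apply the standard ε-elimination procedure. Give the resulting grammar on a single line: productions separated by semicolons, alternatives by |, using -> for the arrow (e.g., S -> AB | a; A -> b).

S -> e | h | Uh | Vh | UVh; U -> e | h | Ue; V -> S | h | SU | SV | he | SVU

Nullable set: {U, V}.
S -> UVh: U, V nullable, giving UVh | Uh | Vh | h.
Drop U -> ε.
U -> Ue: U nullable, giving Ue | e.
Drop V -> ε.
V -> SVU: V, U nullable, giving S | SU | SV | SVU.
Unchanged (no nullable symbols): S -> e; U -> h; V -> h; V -> he.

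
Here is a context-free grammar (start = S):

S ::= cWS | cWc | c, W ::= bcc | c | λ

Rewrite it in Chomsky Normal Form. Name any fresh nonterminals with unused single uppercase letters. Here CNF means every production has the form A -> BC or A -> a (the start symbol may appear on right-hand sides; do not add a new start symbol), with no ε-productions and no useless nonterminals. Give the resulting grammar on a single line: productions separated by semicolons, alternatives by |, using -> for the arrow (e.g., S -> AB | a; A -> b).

Nullable: {W}; after ε-elimination: S -> c | cS | cc | cWS | cWc; W -> c | bcc.
No unit productions to eliminate.
TERM: introduce B -> b, A -> c and substitute in every rule of length ≥2.
BIN: S -> AWA becomes S -> AC, C -> WA; S -> AWS becomes S -> AD, D -> WS; W -> BAA becomes W -> BE, E -> AA.

S -> c | AA | AC | AD | AS; A -> c; B -> b; C -> WA; D -> WS; E -> AA; W -> c | BE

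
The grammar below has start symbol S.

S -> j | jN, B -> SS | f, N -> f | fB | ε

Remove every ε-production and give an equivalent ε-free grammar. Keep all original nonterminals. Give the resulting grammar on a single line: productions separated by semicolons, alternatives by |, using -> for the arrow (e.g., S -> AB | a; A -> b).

Nullable set: {N}.
S -> jN: N nullable, giving j | jN.
Drop N -> ε.
Unchanged (no nullable symbols): S -> j; B -> SS; B -> f; N -> f; N -> fB.

S -> j | jN; B -> f | SS; N -> f | fB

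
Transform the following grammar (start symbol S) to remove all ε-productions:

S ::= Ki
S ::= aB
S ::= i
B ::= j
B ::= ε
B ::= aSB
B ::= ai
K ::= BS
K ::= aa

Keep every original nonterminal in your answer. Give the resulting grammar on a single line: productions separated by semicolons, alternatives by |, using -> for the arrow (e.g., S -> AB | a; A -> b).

S -> a | i | Ki | aB; B -> j | aS | ai | aSB; K -> S | BS | aa

Nullable set: {B}.
S -> aB: B nullable, giving a | aB.
Drop B -> ε.
B -> aSB: B nullable, giving aS | aSB.
K -> BS: B nullable, giving BS | S.
Unchanged (no nullable symbols): S -> Ki; S -> i; B -> ai; B -> j; K -> aa.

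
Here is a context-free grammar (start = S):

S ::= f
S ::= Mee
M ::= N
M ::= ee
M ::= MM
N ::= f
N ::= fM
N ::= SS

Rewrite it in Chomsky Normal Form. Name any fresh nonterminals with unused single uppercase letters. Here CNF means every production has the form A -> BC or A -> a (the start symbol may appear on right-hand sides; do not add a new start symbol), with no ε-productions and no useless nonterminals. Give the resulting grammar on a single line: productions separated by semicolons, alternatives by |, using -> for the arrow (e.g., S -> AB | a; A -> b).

No ε-productions.
After unit-elimination: S -> f | Mee; M -> f | MM | SS | ee | fM; N -> f | SS | fM.
TERM: introduce A -> e, B -> f and substitute in every rule of length ≥2.
BIN: S -> MAA becomes S -> MC, C -> AA.
Drop unreachable/unproductive: N.

S -> f | MC; A -> e; B -> f; C -> AA; M -> f | AA | BM | MM | SS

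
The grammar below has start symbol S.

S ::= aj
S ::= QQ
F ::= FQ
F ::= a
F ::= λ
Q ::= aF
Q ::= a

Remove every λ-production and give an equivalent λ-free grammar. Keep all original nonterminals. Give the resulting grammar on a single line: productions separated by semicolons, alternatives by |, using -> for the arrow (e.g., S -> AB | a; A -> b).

S -> QQ | aj; F -> Q | a | FQ; Q -> a | aF

Nullable set: {F}.
Drop F -> λ.
F -> FQ: F nullable, giving FQ | Q.
Q -> aF: F nullable, giving a | aF.
Unchanged (no nullable symbols): S -> QQ; S -> aj; F -> a; Q -> a.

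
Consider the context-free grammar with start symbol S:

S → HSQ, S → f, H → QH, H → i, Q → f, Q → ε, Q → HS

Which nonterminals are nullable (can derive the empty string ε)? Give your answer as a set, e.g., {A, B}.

Directly nullable (have an ε-rule): {Q}.
Not nullable: H, S — each has a terminal in every rule's right-hand side or depends on a non-nullable symbol.

{Q}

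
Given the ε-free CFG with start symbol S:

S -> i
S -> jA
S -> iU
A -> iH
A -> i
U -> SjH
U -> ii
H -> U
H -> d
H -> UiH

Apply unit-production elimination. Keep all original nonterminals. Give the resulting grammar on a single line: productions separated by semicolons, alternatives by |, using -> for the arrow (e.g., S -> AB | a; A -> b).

Unit productions: H->U.
Unit pairs (A ⇒* B via units): (H,U).
S: inherits non-unit rules of {S} → i | iU | jA.
A: inherits non-unit rules of {A} → i | iH.
H: inherits non-unit rules of {H, U} → SjH | UiH | d | ii.
U: inherits non-unit rules of {U} → SjH | ii.

S -> i | iU | jA; A -> i | iH; H -> d | ii | SjH | UiH; U -> ii | SjH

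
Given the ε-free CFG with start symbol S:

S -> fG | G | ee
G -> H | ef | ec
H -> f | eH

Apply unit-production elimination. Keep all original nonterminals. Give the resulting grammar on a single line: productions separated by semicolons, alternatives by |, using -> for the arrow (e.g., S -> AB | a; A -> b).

Unit productions: G->H, S->G.
Unit pairs (A ⇒* B via units): (G,H), (S,G), (S,H).
S: inherits non-unit rules of {G, H, S} → eH | ec | ee | ef | f | fG.
G: inherits non-unit rules of {G, H} → eH | ec | ef | f.
H: inherits non-unit rules of {H} → eH | f.

S -> f | eH | ec | ee | ef | fG; G -> f | eH | ec | ef; H -> f | eH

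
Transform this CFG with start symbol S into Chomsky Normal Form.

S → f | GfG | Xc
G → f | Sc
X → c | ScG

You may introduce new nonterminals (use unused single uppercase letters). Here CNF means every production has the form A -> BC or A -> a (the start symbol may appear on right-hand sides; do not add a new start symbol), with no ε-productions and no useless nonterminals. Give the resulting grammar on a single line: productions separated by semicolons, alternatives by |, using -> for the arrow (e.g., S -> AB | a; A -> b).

No ε-productions.
No unit productions to eliminate.
TERM: introduce A -> c, B -> f and substitute in every rule of length ≥2.
BIN: S -> GBG becomes S -> GC, C -> BG; X -> SAG becomes X -> SD, D -> AG.

S -> f | GC | XA; A -> c; B -> f; C -> BG; D -> AG; G -> f | SA; X -> c | SD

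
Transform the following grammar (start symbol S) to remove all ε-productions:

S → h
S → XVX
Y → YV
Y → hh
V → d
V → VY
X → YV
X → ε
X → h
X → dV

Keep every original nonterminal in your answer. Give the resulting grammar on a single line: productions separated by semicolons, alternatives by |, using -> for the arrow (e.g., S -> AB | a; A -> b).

S -> V | h | VX | XV | XVX; V -> d | VY; X -> h | YV | dV; Y -> YV | hh

Nullable set: {X}.
S -> XVX: X, X nullable, giving V | VX | XV | XVX.
Drop X -> ε.
Unchanged (no nullable symbols): S -> h; V -> VY; V -> d; X -> YV; X -> dV; X -> h; Y -> YV; Y -> hh.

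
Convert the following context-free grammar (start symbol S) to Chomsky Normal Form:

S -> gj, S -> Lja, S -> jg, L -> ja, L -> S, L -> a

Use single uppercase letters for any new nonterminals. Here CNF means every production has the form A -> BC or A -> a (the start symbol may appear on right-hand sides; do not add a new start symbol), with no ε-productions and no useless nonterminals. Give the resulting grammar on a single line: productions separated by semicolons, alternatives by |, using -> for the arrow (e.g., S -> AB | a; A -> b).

S -> AC | CA | LE; A -> j; B -> a; C -> g; D -> AB; E -> AB; L -> a | AB | AC | CA | LD

No ε-productions.
After unit-elimination: S -> gj | jg | Lja; L -> a | gj | ja | jg | Lja.
TERM: introduce B -> a, C -> g, A -> j and substitute in every rule of length ≥2.
BIN: L -> LAB becomes L -> LD, D -> AB; S -> LAB becomes S -> LE, E -> AB.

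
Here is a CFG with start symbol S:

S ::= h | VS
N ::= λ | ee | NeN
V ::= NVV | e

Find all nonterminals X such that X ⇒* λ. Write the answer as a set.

{N}

Directly nullable (have an ε-rule): {N}.
Not nullable: S, V — each has a terminal in every rule's right-hand side or depends on a non-nullable symbol.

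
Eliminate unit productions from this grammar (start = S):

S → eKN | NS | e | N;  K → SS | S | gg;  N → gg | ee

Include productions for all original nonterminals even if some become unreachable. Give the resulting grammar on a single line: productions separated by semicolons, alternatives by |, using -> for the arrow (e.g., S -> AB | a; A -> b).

S -> e | NS | ee | gg | eKN; K -> e | NS | SS | ee | gg | eKN; N -> ee | gg

Unit productions: K->S, S->N.
Unit pairs (A ⇒* B via units): (K,N), (K,S), (S,N).
S: inherits non-unit rules of {N, S} → NS | e | eKN | ee | gg.
K: inherits non-unit rules of {K, N, S} → NS | SS | e | eKN | ee | gg.
N: inherits non-unit rules of {N} → ee | gg.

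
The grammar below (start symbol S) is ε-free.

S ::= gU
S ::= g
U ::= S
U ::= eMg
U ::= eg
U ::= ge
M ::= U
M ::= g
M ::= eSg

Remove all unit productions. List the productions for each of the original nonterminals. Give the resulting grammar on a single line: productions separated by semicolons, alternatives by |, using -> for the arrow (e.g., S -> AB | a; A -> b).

S -> g | gU; M -> g | eg | gU | ge | eMg | eSg; U -> g | eg | gU | ge | eMg

Unit productions: M->U, U->S.
Unit pairs (A ⇒* B via units): (M,S), (M,U), (U,S).
S: inherits non-unit rules of {S} → g | gU.
M: inherits non-unit rules of {M, S, U} → eMg | eSg | eg | g | gU | ge.
U: inherits non-unit rules of {S, U} → eMg | eg | g | gU | ge.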